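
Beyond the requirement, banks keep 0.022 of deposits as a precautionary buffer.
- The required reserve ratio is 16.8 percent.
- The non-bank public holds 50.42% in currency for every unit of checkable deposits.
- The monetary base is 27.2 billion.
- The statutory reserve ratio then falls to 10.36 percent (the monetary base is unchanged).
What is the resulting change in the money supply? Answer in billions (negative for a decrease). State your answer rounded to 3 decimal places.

Initially m₁ = (1 + 0.5042) / (0.168 + 0.022 + 0.5042) ≈ 2.166811, so M₁ = 2.166811 × 27.2 ≈ 58.9373 billion.
After the change m₂ = (1 + 0.5042) / (0.1036 + 0.022 + 0.5042) ≈ 2.388377, so M₂ = 2.388377 × 27.2 ≈ 64.9639 billion.
ΔM = M₂ − M₁ = 64.9639 − 58.9373 = 6.0266 billion.

6.027 billion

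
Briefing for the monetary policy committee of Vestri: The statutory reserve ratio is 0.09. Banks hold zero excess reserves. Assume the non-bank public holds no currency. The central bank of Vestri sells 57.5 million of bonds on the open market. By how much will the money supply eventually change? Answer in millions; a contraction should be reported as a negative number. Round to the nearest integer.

The simple money multiplier is m = 1/rr = 1/0.09 ≈ 11.1111.
An open-market sale reduces the monetary base by 57.5 million, so ΔM = m × ΔMB = 11.1111 × (−57.5) ≈ -638.8882 million.

-639 million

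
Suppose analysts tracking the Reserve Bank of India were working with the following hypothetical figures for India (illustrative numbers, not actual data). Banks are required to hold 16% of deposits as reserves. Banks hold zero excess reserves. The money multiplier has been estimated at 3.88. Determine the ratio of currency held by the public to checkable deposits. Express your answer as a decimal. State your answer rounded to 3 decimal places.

0.132

Using m = 3.88. From m = (1 + c)/(c + rr + e), rearranging gives 1 + c = m·(c + rr + e), so c·(1 − m) = m·(rr + e) − 1.
Hence c = [m·(rr + e) − 1]/(1 − m) = [3.88 × (0.16 + 0) − 1] / (1 − 3.88) ≈ 0.131667.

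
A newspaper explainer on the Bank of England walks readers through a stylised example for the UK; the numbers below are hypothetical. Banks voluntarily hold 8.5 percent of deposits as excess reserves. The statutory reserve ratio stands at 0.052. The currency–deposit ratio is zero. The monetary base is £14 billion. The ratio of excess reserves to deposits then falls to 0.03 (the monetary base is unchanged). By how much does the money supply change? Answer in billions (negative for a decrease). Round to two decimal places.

£68.54 billion

Initially m₁ = 1 / (0.052 + 0.085) ≈ 7.29927, so M₁ = 7.29927 × 14 ≈ 102.1898 billion.
After the change m₂ = 1 / (0.052 + 0.03) ≈ 12.19512, so M₂ = 12.19512 × 14 ≈ 170.7317 billion.
ΔM = M₂ − M₁ = 170.7317 − 102.1898 = 68.5419 billion.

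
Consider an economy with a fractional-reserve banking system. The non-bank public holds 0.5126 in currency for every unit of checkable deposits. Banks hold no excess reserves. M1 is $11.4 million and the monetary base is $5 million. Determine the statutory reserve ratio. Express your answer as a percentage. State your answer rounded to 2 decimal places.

15.08%

Using m = M/MB = 11.4/5 = 2.280000. Since m = (1 + c)/(c + rr + e), the denominator satisfies c + rr + e = (1 + c)/m = (1 + 0.5126) / 2.280000 ≈ 0.663421.
With c = 0.5126 and e = 0, the statutory reserve ratio is 0.663421 − 0.5126 − 0 = 0.150821.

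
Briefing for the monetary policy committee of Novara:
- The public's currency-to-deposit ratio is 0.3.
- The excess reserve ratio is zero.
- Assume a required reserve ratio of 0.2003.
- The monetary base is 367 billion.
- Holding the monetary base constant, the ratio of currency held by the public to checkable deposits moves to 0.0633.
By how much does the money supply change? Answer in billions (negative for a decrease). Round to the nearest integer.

527 billion

Initially m₁ = (1 + 0.3) / (0.2003 + 0.3) ≈ 2.5984, so M₁ = 2.5984 × 367 = 953.6128 billion.
After the change m₂ = (1 + 0.0633) / (0.2003 + 0.0633) ≈ 4.0338, so M₂ = 4.0338 × 367 = 1480.4046 billion.
ΔM = M₂ − M₁ = 1480.4046 − 953.6128 = 526.7918 billion.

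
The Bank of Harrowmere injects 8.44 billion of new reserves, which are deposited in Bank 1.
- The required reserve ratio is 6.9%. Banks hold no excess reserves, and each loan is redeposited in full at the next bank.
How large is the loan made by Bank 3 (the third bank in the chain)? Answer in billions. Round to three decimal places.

6.811 billion

Each bank lends a fraction (1 − rr) = 0.9310 of the deposit it receives, so Bank 3 receives 8.44·0.9310^2 and lends 8.44·0.9310^3 ≈ 6.8107 billion.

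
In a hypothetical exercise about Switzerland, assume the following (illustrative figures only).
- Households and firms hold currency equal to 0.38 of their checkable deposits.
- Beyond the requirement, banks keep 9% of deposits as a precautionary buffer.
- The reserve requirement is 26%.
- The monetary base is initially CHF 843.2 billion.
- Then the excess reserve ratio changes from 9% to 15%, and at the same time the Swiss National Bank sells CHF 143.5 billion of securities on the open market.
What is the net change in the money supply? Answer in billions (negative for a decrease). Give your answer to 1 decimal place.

-371.7 billion

Before: m₁ = (1 + 0.38) / (0.26 + 0.09 + 0.38) ≈ 1.89041, MB₁ = 843.2, so M₁ = 1.89041 × 843.2 ≈ 1593.9937 billion.
After: m₂ = (1 + 0.38) / (0.26 + 0.15 + 0.38) ≈ 1.74684, MB₂ = 843.2 − 143.5 = 699.7, so M₂ = 1.74684 × 699.7 ≈ 1222.2639 billion.
ΔM = M₂ − M₁ = 1222.2639 − 1593.9937 = -371.7298 billion.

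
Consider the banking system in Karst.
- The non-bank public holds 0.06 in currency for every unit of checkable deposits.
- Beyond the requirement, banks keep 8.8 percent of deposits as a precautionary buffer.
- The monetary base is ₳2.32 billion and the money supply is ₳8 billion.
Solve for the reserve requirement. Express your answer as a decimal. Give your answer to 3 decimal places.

Using m = M/MB = 8/2.32 ≈ 3.448276. Since m = (1 + c)/(c + rr + e), the denominator satisfies c + rr + e = (1 + c)/m = (1 + 0.06) / 3.448276 ≈ 0.307400.
With c = 0.06 and e = 0.088, the reserve requirement is 0.307400 − 0.06 − 0.088 = 0.1594.

0.159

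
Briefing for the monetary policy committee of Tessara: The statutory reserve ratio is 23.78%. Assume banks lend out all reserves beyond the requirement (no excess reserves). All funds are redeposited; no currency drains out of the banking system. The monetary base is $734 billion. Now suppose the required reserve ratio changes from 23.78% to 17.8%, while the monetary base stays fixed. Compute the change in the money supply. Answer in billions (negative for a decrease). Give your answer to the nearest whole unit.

Initially m₁ = 1 / (0.2378) ≈ 4.2052, so M₁ = 4.2052 × 734 = 3086.6168 billion.
After the change m₂ = 1 / (0.178) ≈ 5.6180, so M₂ = 5.6180 × 734 = 4123.612 billion.
ΔM = M₂ − M₁ = 4123.612 − 3086.6168 = 1036.9952 billion.

$1037 billion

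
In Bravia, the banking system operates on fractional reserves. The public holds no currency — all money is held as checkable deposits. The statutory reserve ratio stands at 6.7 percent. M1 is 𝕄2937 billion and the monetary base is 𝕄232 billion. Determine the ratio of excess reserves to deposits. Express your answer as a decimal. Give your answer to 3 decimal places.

0.012

Using m = M/MB = 2937/232 ≈ 12.659483. Since m = (1 + c)/(c + rr + e), the denominator satisfies c + rr + e = (1 + c)/m = (1 + 0) / 12.659483 ≈ 0.078992.
With c = 0 and rr = 0.067, the ratio of excess reserves to deposits is 0.078992 − 0 − 0.067 = 0.011992.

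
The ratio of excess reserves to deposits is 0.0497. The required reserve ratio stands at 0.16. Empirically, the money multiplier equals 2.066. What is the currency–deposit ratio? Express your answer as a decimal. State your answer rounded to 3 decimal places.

Using m = 2.066. From m = (1 + c)/(c + rr + e), rearranging gives 1 + c = m·(c + rr + e), so c·(1 − m) = m·(rr + e) − 1.
Hence c = [m·(rr + e) − 1]/(1 − m) = [2.066 × (0.16 + 0.0497) − 1] / (1 − 2.066) ≈ 0.531670.

0.532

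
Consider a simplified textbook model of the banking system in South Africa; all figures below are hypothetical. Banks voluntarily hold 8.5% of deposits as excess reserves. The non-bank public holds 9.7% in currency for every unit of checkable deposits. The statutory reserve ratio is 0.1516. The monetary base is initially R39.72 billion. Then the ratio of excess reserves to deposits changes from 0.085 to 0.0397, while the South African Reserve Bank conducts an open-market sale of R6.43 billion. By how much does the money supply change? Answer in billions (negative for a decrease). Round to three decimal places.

-3.943 billion

Before: m₁ = (1 + 0.097) / (0.1516 + 0.085 + 0.097) ≈ 3.288369, MB₁ = 39.72, so M₁ = 3.288369 × 39.72 ≈ 130.614 billion.
After: m₂ = (1 + 0.097) / (0.1516 + 0.0397 + 0.097) ≈ 3.805064, MB₂ = 39.72 − 6.43 = 33.29, so M₂ = 3.805064 × 33.29 ≈ 126.6706 billion.
ΔM = M₂ − M₁ = 126.6706 − 130.614 = -3.9434 billion.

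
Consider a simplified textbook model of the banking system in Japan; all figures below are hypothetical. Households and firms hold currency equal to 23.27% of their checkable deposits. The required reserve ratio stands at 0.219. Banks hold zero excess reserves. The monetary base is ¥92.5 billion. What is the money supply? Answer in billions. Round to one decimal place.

The money multiplier is m = (1 + c) / (rr + c) = (1 + 0.2327) / (0.219 + 0.2327) ≈ 2.7290.
So M = m × MB = 2.7290 × 92.5 = 252.4325 billion.

¥252.4 billion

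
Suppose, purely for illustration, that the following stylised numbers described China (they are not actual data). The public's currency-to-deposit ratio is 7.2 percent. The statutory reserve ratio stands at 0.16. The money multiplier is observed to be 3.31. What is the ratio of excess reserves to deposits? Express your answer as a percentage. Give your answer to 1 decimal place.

Using m = 3.31. Since m = (1 + c)/(c + rr + e), the denominator satisfies c + rr + e = (1 + c)/m = (1 + 0.072) / 3.31 ≈ 0.323867.
With c = 0.072 and rr = 0.16, the ratio of excess reserves to deposits is 0.323867 − 0.072 − 0.16 = 0.091867.

9.2%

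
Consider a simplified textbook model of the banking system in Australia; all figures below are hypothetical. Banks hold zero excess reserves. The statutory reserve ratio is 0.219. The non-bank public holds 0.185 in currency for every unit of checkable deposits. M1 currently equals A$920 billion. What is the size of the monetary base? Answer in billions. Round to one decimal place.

A$313.7 billion

The money multiplier is m = (1 + c) / (rr + c) = (1 + 0.185) / (0.219 + 0.185) ≈ 2.93317.
MB = M / m = 920 / 2.93317 ≈ 313.6538 billion.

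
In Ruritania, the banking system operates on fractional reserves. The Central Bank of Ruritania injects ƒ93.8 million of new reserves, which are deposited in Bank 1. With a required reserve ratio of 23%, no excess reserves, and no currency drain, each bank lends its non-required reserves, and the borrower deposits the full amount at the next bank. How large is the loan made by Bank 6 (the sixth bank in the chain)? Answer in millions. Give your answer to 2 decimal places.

ƒ19.55 million

Each bank lends a fraction (1 − rr) = 0.7700 of the deposit it receives, so Bank 6 receives 93.8·0.7700^5 and lends 93.8·0.7700^6 ≈ 19.5500 million.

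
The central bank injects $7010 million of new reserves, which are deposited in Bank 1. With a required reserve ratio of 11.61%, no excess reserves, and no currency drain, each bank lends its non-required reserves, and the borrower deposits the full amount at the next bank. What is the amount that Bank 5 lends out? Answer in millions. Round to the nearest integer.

$3782 million

Each bank lends a fraction (1 − rr) = 0.8839 of the deposit it receives, so Bank 5 receives 7010·0.8839^4 and lends 7010·0.8839^5 ≈ 3782.1059 million.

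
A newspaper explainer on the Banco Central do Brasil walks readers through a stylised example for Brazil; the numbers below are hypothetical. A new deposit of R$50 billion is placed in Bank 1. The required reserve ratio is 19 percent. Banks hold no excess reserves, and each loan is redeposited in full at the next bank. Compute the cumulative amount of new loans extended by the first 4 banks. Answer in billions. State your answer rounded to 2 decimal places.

R$121.40 billion

Bank i lends (1 − rr)^i of the original deposit: Bank 1 lends 50·0.8100 = 40.5000, Bank 2 lends 50·0.8100² = 32.8050, and so on.
Summing a geometric series: total = 50·[0.8100·(1 − 0.8100^4) / (1 − 0.8100)] ≈ 121.4004 billion.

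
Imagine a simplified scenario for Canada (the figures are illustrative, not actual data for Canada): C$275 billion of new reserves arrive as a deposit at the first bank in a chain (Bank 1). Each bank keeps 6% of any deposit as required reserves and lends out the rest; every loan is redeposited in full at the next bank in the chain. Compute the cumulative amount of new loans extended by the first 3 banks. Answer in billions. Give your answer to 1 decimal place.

Bank i lends (1 − rr)^i of the original deposit: Bank 1 lends 275·0.9400 = 258.5000, Bank 2 lends 275·0.9400² = 242.9900, and so on.
Summing a geometric series: total = 275·[0.9400·(1 − 0.9400^3) / (1 − 0.9400)] = 729.9006 billion.

C$729.9 billion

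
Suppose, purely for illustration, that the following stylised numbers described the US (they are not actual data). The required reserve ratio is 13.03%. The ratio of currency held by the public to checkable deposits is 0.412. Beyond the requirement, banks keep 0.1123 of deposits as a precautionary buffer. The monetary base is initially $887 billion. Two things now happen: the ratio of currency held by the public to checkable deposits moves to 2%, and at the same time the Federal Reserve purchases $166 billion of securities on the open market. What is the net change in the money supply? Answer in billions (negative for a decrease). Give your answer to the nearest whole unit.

Before: m₁ = (1 + 0.412) / (0.1303 + 0.1123 + 0.412) ≈ 2.15704, MB₁ = 887, so M₁ = 2.15704 × 887 ≈ 1913.2945 billion.
After: m₂ = (1 + 0.02) / (0.1303 + 0.1123 + 0.02) ≈ 3.88423, MB₂ = 887 + 166 = 1053, so M₂ = 3.88423 × 1053 ≈ 4090.0942 billion.
ΔM = M₂ − M₁ = 4090.0942 − 1913.2945 = 2176.7997 billion.

$2177 billion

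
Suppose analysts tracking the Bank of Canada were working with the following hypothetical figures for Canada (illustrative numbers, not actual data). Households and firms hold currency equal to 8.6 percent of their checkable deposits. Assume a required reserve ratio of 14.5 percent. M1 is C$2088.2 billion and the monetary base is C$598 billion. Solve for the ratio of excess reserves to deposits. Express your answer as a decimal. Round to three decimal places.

Using m = M/MB = 2088.2/598 ≈ 3.491973. Since m = (1 + c)/(c + rr + e), the denominator satisfies c + rr + e = (1 + c)/m = (1 + 0.086) / 3.491973 ≈ 0.310999.
With c = 0.086 and rr = 0.145, the ratio of excess reserves to deposits is 0.310999 − 0.086 − 0.145 = 0.079999.

0.080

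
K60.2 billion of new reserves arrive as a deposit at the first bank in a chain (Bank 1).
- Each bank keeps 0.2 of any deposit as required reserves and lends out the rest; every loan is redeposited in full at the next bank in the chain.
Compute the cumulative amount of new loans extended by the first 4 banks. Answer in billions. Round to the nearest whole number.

Bank i lends (1 − rr)^i of the original deposit: Bank 1 lends 60.2·0.8000 = 48.1600, Bank 2 lends 60.2·0.8000² = 38.5280, and so on.
Summing a geometric series: total = 60.2·[0.8000·(1 − 0.8000^4) / (1 − 0.8000)] ≈ 142.1683 billion.

K142 billion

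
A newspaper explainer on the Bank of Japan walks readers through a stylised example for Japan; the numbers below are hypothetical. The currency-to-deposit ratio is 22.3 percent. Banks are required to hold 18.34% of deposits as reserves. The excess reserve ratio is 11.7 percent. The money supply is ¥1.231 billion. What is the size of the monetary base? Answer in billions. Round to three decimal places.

The money multiplier is m = (1 + c) / (rr + e + c) = (1 + 0.223) / (0.1834 + 0.117 + 0.223) ≈ 2.33665.
MB = M / m = 1.231 / 2.33665 ≈ 0.5268 billion.

¥0.527 billion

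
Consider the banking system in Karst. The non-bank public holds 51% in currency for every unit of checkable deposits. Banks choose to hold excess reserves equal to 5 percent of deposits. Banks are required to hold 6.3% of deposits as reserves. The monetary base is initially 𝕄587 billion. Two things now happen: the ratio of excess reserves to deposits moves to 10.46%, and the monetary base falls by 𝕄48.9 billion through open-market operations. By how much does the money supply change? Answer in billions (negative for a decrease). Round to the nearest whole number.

Before: m₁ = (1 + 0.51) / (0.063 + 0.05 + 0.51) ≈ 2.4238, MB₁ = 587, so M₁ = 2.4238 × 587 = 1422.7706 billion.
After: m₂ = (1 + 0.51) / (0.063 + 0.1046 + 0.51) ≈ 2.2285, MB₂ = 587 − 48.9 = 538.1, so M₂ = 2.2285 × 538.1 ≈ 1199.1559 billion.
ΔM = M₂ − M₁ = 1199.1559 − 1422.7706 = -223.6147 billion.

-224 billion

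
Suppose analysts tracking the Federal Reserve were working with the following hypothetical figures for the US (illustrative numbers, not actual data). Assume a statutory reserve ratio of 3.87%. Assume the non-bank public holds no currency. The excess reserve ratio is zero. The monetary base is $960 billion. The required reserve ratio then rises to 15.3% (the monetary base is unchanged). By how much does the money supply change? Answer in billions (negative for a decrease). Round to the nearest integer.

Initially m₁ = 1 / (0.0387) ≈ 25.8398, so M₁ = 25.8398 × 960 = 24806.208 billion.
After the change m₂ = 1 / (0.153) ≈ 6.5359, so M₂ = 6.5359 × 960 = 6274.464 billion.
ΔM = M₂ − M₁ = 6274.464 − 24806.208 = -18531.744 billion.

-18532 billion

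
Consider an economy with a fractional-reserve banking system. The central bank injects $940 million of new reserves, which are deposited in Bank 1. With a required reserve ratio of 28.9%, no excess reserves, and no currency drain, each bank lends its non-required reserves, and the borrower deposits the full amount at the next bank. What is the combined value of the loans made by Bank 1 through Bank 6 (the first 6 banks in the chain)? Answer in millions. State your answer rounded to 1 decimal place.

Bank i lends (1 − rr)^i of the original deposit: Bank 1 lends 940·0.7110 = 668.3400, Bank 2 lends 940·0.7110² ≈ 475.1897, and so on.
Summing a geometric series: total = 940·[0.7110·(1 − 0.7110^6) / (1 − 0.7110)] ≈ 2013.8388 million.

$2013.8 million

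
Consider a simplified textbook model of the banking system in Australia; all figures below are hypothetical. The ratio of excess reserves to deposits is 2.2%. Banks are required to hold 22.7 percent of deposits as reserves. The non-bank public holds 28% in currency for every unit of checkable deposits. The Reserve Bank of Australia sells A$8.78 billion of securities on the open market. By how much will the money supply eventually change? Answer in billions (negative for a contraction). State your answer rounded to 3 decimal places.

-21.245 billion

The money multiplier is m = (1 + c) / (rr + e + c) = (1 + 0.28) / (0.227 + 0.022 + 0.28) ≈ 2.41966.
The sale removes 8.78 billion of base, so ΔM = m × ΔMB = 2.41966 × (−8.78) ≈ -21.2446 billion.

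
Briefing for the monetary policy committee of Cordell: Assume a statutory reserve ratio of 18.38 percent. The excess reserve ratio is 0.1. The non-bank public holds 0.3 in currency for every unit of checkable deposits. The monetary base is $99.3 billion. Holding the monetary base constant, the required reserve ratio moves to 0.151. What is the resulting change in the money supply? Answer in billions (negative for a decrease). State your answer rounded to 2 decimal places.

Initially m₁ = (1 + 0.3) / (0.1838 + 0.1 + 0.3) ≈ 2.22679, so M₁ = 2.22679 × 99.3 ≈ 221.1202 billion.
After the change m₂ = (1 + 0.3) / (0.151 + 0.1 + 0.3) ≈ 2.35935, so M₂ = 2.35935 × 99.3 ≈ 234.2835 billion.
ΔM = M₂ − M₁ = 234.2835 − 221.1202 = 13.1633 billion.

$13.16 billion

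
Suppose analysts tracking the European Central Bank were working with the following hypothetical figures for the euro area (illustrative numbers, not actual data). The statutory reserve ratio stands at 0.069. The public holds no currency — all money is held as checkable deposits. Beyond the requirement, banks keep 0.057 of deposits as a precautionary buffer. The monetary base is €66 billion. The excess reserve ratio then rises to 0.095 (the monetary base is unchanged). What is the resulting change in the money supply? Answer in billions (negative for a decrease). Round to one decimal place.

Initially m₁ = 1 / (0.069 + 0.057) ≈ 7.9365, so M₁ = 7.9365 × 66 = 523.809 billion.
After the change m₂ = 1 / (0.069 + 0.095) ≈ 6.0976, so M₂ = 6.0976 × 66 = 402.4416 billion.
ΔM = M₂ − M₁ = 402.4416 − 523.809 = -121.3674 billion.

-121.4 billion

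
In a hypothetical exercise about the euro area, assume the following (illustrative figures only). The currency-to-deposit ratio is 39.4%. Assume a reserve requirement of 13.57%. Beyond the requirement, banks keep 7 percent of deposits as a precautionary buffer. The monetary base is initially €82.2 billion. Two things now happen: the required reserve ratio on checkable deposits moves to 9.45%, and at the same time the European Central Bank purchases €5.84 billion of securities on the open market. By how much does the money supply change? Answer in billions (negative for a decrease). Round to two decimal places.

Before: m₁ = (1 + 0.394) / (0.1357 + 0.07 + 0.394) ≈ 2.32450, MB₁ = 82.2, so M₁ = 2.32450 × 82.2 = 191.0739 billion.
After: m₂ = (1 + 0.394) / (0.0945 + 0.07 + 0.394) ≈ 2.49597, MB₂ = 82.2 + 5.84 = 88.04, so M₂ = 2.49597 × 88.04 ≈ 219.7452 billion.
ΔM = M₂ − M₁ = 219.7452 − 191.0739 = 28.6713 billion.

€28.67 billion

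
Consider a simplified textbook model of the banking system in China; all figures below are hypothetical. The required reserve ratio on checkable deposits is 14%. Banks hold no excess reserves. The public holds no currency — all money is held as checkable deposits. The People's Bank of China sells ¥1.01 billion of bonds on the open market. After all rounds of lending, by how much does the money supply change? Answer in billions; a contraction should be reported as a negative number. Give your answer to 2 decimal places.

-7.21 billion

The simple money multiplier is m = 1/rr = 1/0.14 ≈ 7.1429.
An open-market sale reduces the monetary base by 1.01 billion, so ΔM = m × ΔMB = 7.1429 × (−1.01) ≈ -7.2143 billion.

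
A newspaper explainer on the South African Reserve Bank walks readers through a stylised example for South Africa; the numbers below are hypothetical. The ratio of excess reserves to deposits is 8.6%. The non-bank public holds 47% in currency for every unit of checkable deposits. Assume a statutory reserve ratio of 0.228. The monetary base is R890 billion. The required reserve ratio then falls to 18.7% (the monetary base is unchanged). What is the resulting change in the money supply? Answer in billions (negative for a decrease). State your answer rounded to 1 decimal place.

R92.1 billion

Initially m₁ = (1 + 0.47) / (0.228 + 0.086 + 0.47) = 1.87500, so M₁ = 1.87500 × 890 = 1668.75 billion.
After the change m₂ = (1 + 0.47) / (0.187 + 0.086 + 0.47) ≈ 1.97847, so M₂ = 1.97847 × 890 = 1760.8383 billion.
ΔM = M₂ − M₁ = 1760.8383 − 1668.75 = 92.0883 billion.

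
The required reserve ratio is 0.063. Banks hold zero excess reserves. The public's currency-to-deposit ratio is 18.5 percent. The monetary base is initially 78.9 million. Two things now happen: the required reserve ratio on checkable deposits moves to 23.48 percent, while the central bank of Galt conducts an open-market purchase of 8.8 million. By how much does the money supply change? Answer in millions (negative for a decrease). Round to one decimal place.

Before: m₁ = (1 + 0.185) / (0.063 + 0.185) ≈ 4.7782, MB₁ = 78.9, so M₁ = 4.7782 × 78.9 ≈ 377 million.
After: m₂ = (1 + 0.185) / (0.2348 + 0.185) ≈ 2.8228, MB₂ = 78.9 + 8.8 = 87.7, so M₂ = 2.8228 × 87.7 ≈ 247.5596 million.
ΔM = M₂ − M₁ = 247.5596 − 377 = -129.4404 million.

-129.4 million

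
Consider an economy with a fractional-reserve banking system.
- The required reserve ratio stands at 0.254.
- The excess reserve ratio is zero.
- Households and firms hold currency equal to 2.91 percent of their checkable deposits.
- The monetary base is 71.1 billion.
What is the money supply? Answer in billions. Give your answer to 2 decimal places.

The money multiplier is m = (1 + c) / (rr + c) = (1 + 0.0291) / (0.254 + 0.0291) ≈ 3.63511.
So M = m × MB = 3.63511 × 71.1 ≈ 258.4563 billion.

258.46 billion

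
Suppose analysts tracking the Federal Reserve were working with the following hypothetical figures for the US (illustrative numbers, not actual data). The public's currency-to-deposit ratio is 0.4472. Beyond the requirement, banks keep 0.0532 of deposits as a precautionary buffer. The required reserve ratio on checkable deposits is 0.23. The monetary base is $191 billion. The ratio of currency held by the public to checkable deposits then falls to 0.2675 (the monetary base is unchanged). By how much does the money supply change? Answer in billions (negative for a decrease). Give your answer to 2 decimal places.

$61.17 billion

Initially m₁ = (1 + 0.4472) / (0.23 + 0.0532 + 0.4472) ≈ 1.981380, so M₁ = 1.981380 × 191 ≈ 378.4436 billion.
After the change m₂ = (1 + 0.2675) / (0.23 + 0.0532 + 0.2675) ≈ 2.301616, so M₂ = 2.301616 × 191 ≈ 439.6087 billion.
ΔM = M₂ − M₁ = 439.6087 − 378.4436 = 61.1651 billion.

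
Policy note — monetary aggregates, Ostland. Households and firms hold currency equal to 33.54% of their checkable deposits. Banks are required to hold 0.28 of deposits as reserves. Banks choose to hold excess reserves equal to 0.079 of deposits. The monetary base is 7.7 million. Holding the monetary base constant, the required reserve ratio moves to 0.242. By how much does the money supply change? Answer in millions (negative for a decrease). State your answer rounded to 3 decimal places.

0.857 million

Initially m₁ = (1 + 0.3354) / (0.28 + 0.079 + 0.3354) ≈ 1.92310, so M₁ = 1.92310 × 7.7 ≈ 14.8079 million.
After the change m₂ = (1 + 0.3354) / (0.242 + 0.079 + 0.3354) ≈ 2.03443, so M₂ = 2.03443 × 7.7 ≈ 15.6651 million.
ΔM = M₂ − M₁ = 15.6651 − 14.8079 = 0.8572 million.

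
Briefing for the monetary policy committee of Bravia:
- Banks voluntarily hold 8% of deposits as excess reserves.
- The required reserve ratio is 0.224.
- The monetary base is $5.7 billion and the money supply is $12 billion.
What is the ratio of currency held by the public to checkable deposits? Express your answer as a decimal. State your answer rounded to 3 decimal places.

0.326

Using m = M/MB = 12/5.7 ≈ 2.105263. From m = (1 + c)/(c + rr + e), rearranging gives 1 + c = m·(c + rr + e), so c·(1 − m) = m·(rr + e) − 1.
Hence c = [m·(rr + e) − 1]/(1 − m) = [2.105263 × (0.224 + 0.08) − 1] / (1 − 2.105263) ≈ 0.325714.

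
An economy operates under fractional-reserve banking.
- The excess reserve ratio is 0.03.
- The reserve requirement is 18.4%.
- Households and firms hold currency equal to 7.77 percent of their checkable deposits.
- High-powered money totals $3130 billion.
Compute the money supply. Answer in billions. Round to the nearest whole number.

$11564 billion

The money multiplier is m = (1 + c) / (rr + e + c) = (1 + 0.0777) / (0.184 + 0.03 + 0.0777) ≈ 3.69455.
So M = m × MB = 3.69455 × 3130 = 11563.9415 billion.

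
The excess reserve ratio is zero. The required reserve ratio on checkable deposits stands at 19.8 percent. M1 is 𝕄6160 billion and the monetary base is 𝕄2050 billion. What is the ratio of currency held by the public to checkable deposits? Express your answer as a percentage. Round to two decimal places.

Using m = M/MB = 6160/2050 ≈ 3.004878. From m = (1 + c)/(c + rr + e), rearranging gives 1 + c = m·(c + rr + e), so c·(1 − m) = m·(rr + e) − 1.
Hence c = [m·(rr + e) − 1]/(1 − m) = [3.004878 × (0.198 + 0) − 1] / (1 − 3.004878) ≈ 0.202024.

20.20%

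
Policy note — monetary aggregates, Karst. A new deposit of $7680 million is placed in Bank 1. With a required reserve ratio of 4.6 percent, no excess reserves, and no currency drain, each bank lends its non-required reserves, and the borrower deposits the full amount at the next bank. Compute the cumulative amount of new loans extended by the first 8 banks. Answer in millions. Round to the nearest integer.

$49997 million

Bank i lends (1 − rr)^i of the original deposit: Bank 1 lends 7680·0.9540 = 7326.7200, Bank 2 lends 7680·0.9540² ≈ 6989.6909, and so on.
Summing a geometric series: total = 7680·[0.9540·(1 − 0.9540^8) / (1 − 0.9540)] ≈ 49997.0063 million.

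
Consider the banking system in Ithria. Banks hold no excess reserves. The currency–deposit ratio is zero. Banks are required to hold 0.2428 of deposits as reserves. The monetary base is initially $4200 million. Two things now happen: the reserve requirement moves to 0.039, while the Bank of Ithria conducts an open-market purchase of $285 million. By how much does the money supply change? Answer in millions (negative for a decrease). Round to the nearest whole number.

$97702 million

Before: m₁ = 1 / (0.2428) ≈ 4.11862, MB₁ = 4200, so M₁ = 4.11862 × 4200 = 17298.204 million.
After: m₂ = 1 / (0.039) ≈ 25.64103, MB₂ = 4200 + 285 = 4485, so M₂ = 25.64103 × 4485 ≈ 115000.0195 million.
ΔM = M₂ − M₁ = 115000.0195 − 17298.204 = 97701.8155 million.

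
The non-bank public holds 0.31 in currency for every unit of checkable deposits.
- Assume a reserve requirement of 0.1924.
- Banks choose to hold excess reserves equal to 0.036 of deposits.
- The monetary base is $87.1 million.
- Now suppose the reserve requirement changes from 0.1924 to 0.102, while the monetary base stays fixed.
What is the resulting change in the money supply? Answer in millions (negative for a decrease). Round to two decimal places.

Initially m₁ = (1 + 0.31) / (0.1924 + 0.036 + 0.31) ≈ 2.43314, so M₁ = 2.43314 × 87.1 ≈ 211.9265 million.
After the change m₂ = (1 + 0.31) / (0.102 + 0.036 + 0.31) ≈ 2.92411, so M₂ = 2.92411 × 87.1 ≈ 254.69 million.
ΔM = M₂ − M₁ = 254.69 − 211.9265 = 42.7635 million.

$42.76 million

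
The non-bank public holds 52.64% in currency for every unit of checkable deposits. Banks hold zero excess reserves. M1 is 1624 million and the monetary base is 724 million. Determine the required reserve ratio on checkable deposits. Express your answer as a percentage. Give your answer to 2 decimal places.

Using m = M/MB = 1624/724 ≈ 2.243094. Since m = (1 + c)/(c + rr + e), the denominator satisfies c + rr + e = (1 + c)/m = (1 + 0.5264) / 2.243094 ≈ 0.680489.
With c = 0.5264 and e = 0, the required reserve ratio on checkable deposits is 0.680489 − 0.5264 − 0 = 0.154089.

15.41%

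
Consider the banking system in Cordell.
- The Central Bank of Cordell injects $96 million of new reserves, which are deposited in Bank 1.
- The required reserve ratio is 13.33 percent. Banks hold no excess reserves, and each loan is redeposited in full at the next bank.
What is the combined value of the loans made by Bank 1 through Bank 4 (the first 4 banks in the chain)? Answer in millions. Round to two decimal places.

$271.98 million

Bank i lends (1 − rr)^i of the original deposit: Bank 1 lends 96·0.8667 = 83.2032, Bank 2 lends 96·0.8667² ≈ 72.1122, and so on.
Summing a geometric series: total = 96·[0.8667·(1 − 0.8667^4) / (1 − 0.8667)] ≈ 271.9835 million.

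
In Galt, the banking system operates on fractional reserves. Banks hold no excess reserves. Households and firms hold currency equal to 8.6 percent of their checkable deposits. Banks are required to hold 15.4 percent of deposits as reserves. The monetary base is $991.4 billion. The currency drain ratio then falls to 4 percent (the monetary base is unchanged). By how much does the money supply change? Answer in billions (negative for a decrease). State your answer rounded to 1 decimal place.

Initially m₁ = (1 + 0.086) / (0.154 + 0.086) = 4.52500, so M₁ = 4.52500 × 991.4 = 4486.085 billion.
After the change m₂ = (1 + 0.04) / (0.154 + 0.04) ≈ 5.36082, so M₂ = 5.36082 × 991.4 ≈ 5314.7169 billion.
ΔM = M₂ − M₁ = 5314.7169 − 4486.085 = 828.6319 billion.

$828.6 billion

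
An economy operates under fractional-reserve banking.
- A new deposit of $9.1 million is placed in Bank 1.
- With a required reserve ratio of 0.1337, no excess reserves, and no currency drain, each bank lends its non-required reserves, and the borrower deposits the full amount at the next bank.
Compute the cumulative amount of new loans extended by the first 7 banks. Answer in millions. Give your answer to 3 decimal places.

$37.373 million

Bank i lends (1 − rr)^i of the original deposit: Bank 1 lends 9.1·0.8663 ≈ 7.8833, Bank 2 lends 9.1·0.8663² ≈ 6.8293, and so on.
Summing a geometric series: total = 9.1·[0.8663·(1 − 0.8663^7) / (1 − 0.8663)] ≈ 37.3726 million.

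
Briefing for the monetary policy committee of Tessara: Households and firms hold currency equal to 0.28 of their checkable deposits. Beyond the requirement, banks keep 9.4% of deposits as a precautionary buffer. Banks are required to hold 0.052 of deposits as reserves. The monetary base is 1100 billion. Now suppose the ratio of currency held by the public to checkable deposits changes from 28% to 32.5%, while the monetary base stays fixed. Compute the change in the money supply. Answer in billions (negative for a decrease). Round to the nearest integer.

-211 billion

Initially m₁ = (1 + 0.28) / (0.052 + 0.094 + 0.28) ≈ 3.00469, so M₁ = 3.00469 × 1100 = 3305.159 billion.
After the change m₂ = (1 + 0.325) / (0.052 + 0.094 + 0.325) ≈ 2.81316, so M₂ = 2.81316 × 1100 = 3094.476 billion.
ΔM = M₂ − M₁ = 3094.476 − 3305.159 = -210.683 billion.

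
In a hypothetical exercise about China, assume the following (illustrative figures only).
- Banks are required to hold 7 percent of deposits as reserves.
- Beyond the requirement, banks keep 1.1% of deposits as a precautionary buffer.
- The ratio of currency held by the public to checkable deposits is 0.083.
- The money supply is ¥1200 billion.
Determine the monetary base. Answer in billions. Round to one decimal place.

¥181.7 billion

The money multiplier is m = (1 + c) / (rr + e + c) = (1 + 0.083) / (0.07 + 0.011 + 0.083) ≈ 6.603659.
MB = M / m = 1200 / 6.603659 ≈ 181.7174 billion.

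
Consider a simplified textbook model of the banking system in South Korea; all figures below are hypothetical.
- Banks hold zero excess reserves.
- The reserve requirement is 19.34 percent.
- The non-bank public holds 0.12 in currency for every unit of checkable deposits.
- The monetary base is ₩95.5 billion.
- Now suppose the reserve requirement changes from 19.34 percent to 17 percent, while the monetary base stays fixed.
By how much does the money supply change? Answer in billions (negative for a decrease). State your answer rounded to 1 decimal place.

Initially m₁ = (1 + 0.12) / (0.1934 + 0.12) ≈ 3.5737, so M₁ = 3.5737 × 95.5 ≈ 341.2884 billion.
After the change m₂ = (1 + 0.12) / (0.17 + 0.12) ≈ 3.8621, so M₂ = 3.8621 × 95.5 ≈ 368.8305 billion.
ΔM = M₂ − M₁ = 368.8305 − 341.2884 = 27.5421 billion.

₩27.5 billion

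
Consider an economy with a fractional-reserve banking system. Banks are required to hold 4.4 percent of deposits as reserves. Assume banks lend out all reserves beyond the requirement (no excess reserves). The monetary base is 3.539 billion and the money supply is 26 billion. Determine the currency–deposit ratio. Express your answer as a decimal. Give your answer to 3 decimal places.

0.107

Using m = M/MB = 26/3.539 ≈ 7.346708. From m = (1 + c)/(c + rr + e), rearranging gives 1 + c = m·(c + rr + e), so c·(1 − m) = m·(rr + e) − 1.
Hence c = [m·(rr + e) − 1]/(1 − m) = [7.346708 × (0.044 + 0) − 1] / (1 − 7.346708) ≈ 0.106629.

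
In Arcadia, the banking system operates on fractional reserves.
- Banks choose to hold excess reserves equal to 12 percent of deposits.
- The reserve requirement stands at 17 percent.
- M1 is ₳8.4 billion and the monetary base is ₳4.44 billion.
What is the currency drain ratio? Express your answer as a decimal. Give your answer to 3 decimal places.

0.506

Using m = M/MB = 8.4/4.44 ≈ 1.891892. From m = (1 + c)/(c + rr + e), rearranging gives 1 + c = m·(c + rr + e), so c·(1 − m) = m·(rr + e) − 1.
Hence c = [m·(rr + e) − 1]/(1 − m) = [1.891892 × (0.17 + 0.12) − 1] / (1 − 1.891892) ≈ 0.506061.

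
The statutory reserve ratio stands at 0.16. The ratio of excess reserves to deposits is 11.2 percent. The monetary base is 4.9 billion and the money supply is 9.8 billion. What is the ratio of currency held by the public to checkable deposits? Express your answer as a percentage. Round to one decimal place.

Using m = M/MB = 9.8/4.9 = 2.000000. From m = (1 + c)/(c + rr + e), rearranging gives 1 + c = m·(c + rr + e), so c·(1 − m) = m·(rr + e) − 1.
Hence c = [m·(rr + e) − 1]/(1 − m) = [2.000000 × (0.16 + 0.112) − 1] / (1 − 2.000000) = 0.456000.

45.6%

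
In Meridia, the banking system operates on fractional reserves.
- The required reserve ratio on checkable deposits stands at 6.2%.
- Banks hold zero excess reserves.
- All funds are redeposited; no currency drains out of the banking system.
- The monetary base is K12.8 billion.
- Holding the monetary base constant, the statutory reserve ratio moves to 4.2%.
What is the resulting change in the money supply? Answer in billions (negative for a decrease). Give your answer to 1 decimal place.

Initially m₁ = 1 / (0.062) ≈ 16.1290, so M₁ = 16.1290 × 12.8 = 206.4512 billion.
After the change m₂ = 1 / (0.042) ≈ 23.8095, so M₂ = 23.8095 × 12.8 = 304.7616 billion.
ΔM = M₂ − M₁ = 304.7616 − 206.4512 = 98.3104 billion.

K98.3 billion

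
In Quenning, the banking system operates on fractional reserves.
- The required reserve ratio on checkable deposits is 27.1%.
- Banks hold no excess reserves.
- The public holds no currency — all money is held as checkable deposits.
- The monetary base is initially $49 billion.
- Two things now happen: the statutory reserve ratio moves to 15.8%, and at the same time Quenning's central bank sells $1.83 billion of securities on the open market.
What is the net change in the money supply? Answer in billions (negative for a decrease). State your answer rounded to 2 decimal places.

Before: m₁ = 1 / (0.271) ≈ 3.69004, MB₁ = 49, so M₁ = 3.69004 × 49 ≈ 180.812 billion.
After: m₂ = 1 / (0.158) ≈ 6.32911, MB₂ = 49 − 1.83 = 47.17, so M₂ = 6.32911 × 47.17 ≈ 298.5441 billion.
ΔM = M₂ − M₁ = 298.5441 − 180.812 = 117.7321 billion.

$117.73 billion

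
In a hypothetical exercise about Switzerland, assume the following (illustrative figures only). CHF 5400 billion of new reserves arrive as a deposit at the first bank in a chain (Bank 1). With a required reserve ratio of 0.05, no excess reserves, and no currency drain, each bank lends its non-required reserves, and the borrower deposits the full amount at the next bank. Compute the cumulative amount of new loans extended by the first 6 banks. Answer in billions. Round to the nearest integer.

CHF 27180 billion

Bank i lends (1 − rr)^i of the original deposit: Bank 1 lends 5400·0.9500 = 5130.0000, Bank 2 lends 5400·0.9500² = 4873.5000, and so on.
Summing a geometric series: total = 5400·[0.9500·(1 − 0.9500^6) / (1 − 0.9500)] ≈ 27179.5720 billion.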